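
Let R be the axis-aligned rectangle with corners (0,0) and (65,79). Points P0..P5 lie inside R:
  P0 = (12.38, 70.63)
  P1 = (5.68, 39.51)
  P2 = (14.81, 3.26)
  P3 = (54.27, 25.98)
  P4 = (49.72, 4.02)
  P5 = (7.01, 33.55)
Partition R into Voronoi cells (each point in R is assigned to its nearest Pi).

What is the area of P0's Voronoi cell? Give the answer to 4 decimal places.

Area of P0's cell: 1352.8283

1. box [0,65]×[0,79]: [(0, 0) (65, 0) (65, 79) (0, 79)]
2. ⊥bis P0·P1 via (9.03,55.07): [(0, 57.0141) (65, 43.0199) (65, 79) (0, 79)]  |A|=1883.8942
3. ⊥bis P0·P2 via (13.595,36.945): [(0, 57.0141) (65, 43.0199) (65, 79) (0, 79)]  |A|=1883.8942
4. ⊥bis P0·P3 via (33.325,48.305): [(0, 57.0141) (34.6552, 49.553) (65, 78.022) (65, 79) (0, 79)]  |A|=1352.8283
5. ⊥bis P0·P4 via (31.05,37.325): [(0, 57.0141) (34.6552, 49.553) (65, 78.022) (65, 79) (0, 79)]  |A|=1352.8283
6. ⊥bis P0·P5 via (9.695,52.09): [(0, 57.0141) (34.6552, 49.553) (65, 78.022) (65, 79) (0, 79)]  |A|=1352.8283
7. canonical 5-gon: [(0, 57.0141) (34.6552, 49.553) (65, 78.022) (65, 79) (0, 79)]
8. shoelace: 1352.8283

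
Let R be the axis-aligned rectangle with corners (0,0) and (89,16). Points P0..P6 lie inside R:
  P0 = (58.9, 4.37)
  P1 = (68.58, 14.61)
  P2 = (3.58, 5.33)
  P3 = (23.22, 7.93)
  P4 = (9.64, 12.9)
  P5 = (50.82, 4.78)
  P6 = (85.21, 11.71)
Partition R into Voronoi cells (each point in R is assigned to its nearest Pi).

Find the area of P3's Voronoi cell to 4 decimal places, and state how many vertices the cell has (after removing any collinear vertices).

1. box [0,89]×[0,16]: [(0, 0) (89, 0) (89, 16) (0, 16)]
2. ⊥bis P3·P0 via (41.06,6.15): [(0, 0) (40.4464, 0) (42.0428, 16) (0, 16)]  |A|=659.9134
3. ⊥bis P3·P1 via (45.9,11.27): [(0, 0) (40.4464, 0) (42.0428, 16) (0, 16)]  |A|=659.9134
4. ⊥bis P3·P2 via (13.4,6.63): [(14.2777, 0) (40.4464, 0) (42.0428, 16) (12.1596, 16)]  |A|=448.4152
5. ⊥bis P3·P4 via (16.43,10.415): [(13.8369, 3.3297) (14.2777, 0) (40.4464, 0) (42.0428, 16) (18.474, 16)]  |A|=408.4122
6. ⊥bis P3·P5 via (37.02,6.355): [(13.8369, 3.3297) (14.2777, 0) (36.2947, 0) (38.1208, 16) (18.474, 16)]  |A|=343.8228
7. ⊥bis P3·P6 via (54.215,9.82): [(13.8369, 3.3297) (14.2777, 0) (36.2947, 0) (38.1208, 16) (18.474, 16)]  |A|=343.8228
8. canonical 5-gon: [(13.8369, 3.3297) (14.2777, 0) (36.2947, 0) (38.1208, 16) (18.474, 16)]
9. shoelace: 343.8228

Area of P3's cell: 343.8228 (5 vertices)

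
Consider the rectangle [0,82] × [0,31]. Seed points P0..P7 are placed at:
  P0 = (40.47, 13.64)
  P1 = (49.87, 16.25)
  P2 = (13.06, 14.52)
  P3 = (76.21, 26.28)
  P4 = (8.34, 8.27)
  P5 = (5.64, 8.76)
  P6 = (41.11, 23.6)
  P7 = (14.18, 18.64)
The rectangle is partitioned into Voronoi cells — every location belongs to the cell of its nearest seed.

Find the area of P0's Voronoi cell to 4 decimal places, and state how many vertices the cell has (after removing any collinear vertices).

Area of P0's cell: 377.1928 (5 vertices)

1. box [0,82]×[0,31]: [(0, 0) (82, 0) (82, 31) (0, 31)]
2. ⊥bis P0·P1 via (45.17,14.945): [(0, 0) (49.3196, 0) (40.7122, 31) (0, 31)]  |A|=1395.4929
3. ⊥bis P0·P2 via (26.765,14.08): [(26.313, 0) (49.3196, 0) (40.7122, 31) (27.3082, 31)]  |A|=564.3646
4. ⊥bis P0·P3 via (58.34,19.96): [(26.313, 0) (49.3196, 0) (40.7122, 31) (27.3082, 31)]  |A|=564.3646
5. ⊥bis P0·P4 via (24.405,10.955): [(26.313, 0) (49.3196, 0) (40.7122, 31) (27.3082, 31)]  |A|=564.3646
6. ⊥bis P0·P5 via (23.055,11.2): [(26.313, 0) (49.3196, 0) (40.7122, 31) (27.3082, 31)]  |A|=564.3646
7. ⊥bis P0·P6 via (40.79,18.62): [(26.9393, 19.51) (26.313, 0) (49.3196, 0) (44.2106, 18.4002)]  |A|=380.4927
8. ⊥bis P0·P7 via (27.325,16.14): [(27.9535, 19.4448) (26.7308, 13.0159) (26.313, 0) (49.3196, 0) (44.2106, 18.4002)]  |A|=377.1928
9. canonical 5-gon: [(27.9535, 19.4448) (26.7308, 13.0159) (26.313, 0) (49.3196, 0) (44.2106, 18.4002)]
10. shoelace: 377.1928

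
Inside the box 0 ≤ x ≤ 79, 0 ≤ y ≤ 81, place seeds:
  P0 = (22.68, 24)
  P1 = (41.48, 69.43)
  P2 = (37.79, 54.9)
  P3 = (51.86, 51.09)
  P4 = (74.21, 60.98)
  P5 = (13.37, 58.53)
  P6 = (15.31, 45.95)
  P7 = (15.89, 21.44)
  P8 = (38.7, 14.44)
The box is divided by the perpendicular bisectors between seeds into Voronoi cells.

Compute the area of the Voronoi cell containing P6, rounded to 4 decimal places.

Area of P6's cell: 495.9099

1. box [0,79]×[0,81]: [(0, 0) (79, 0) (79, 81) (0, 81)]
2. ⊥bis P6·P0 via (18.995,34.975): [(0, 28.5972) (79, 55.1225) (79, 81) (0, 81)]  |A|=3092.074
3. ⊥bis P6·P1 via (28.395,57.69): [(0, 28.5972) (41.8808, 42.6592) (7.481, 81) (0, 81)]  |A|=1240.7499
4. ⊥bis P6·P2 via (26.55,50.425): [(0, 28.5972) (31.085, 39.0344) (19.8784, 67.1823) (7.481, 81) (0, 81)]  |A|=1068.4987
5. ⊥bis P6·P3 via (33.585,48.52): [(0, 28.5972) (31.085, 39.0344) (19.8784, 67.1823) (7.481, 81) (0, 81)]  |A|=1068.4987
6. ⊥bis P6·P4 via (44.76,53.465): [(0, 28.5972) (31.085, 39.0344) (19.8784, 67.1823) (7.481, 81) (0, 81)]  |A|=1068.4987
7. ⊥bis P6·P5 via (14.34,52.24): [(0, 50.0286) (0, 28.5972) (31.085, 39.0344) (25.1629, 53.909)]  |A|=531.7323
8. ⊥bis P6·P7 via (15.6,33.695): [(0, 50.0286) (0, 33.3258) (15.1512, 33.6844) (31.085, 39.0344) (25.1629, 53.909)]  |A|=495.9099
9. ⊥bis P6·P8 via (27.005,30.195): [(0, 50.0286) (0, 33.3258) (15.1512, 33.6844) (31.085, 39.0344) (25.1629, 53.909)]  |A|=495.9099
10. canonical 5-gon: [(0, 50.0286) (0, 33.3258) (15.1512, 33.6844) (31.085, 39.0344) (25.1629, 53.909)]
11. shoelace: 495.9099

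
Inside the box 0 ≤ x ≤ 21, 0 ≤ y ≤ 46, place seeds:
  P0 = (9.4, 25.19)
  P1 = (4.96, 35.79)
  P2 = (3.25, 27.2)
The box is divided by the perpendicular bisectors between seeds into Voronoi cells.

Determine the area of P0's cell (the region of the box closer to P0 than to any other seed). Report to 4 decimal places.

1. box [0,21]×[0,46]: [(0, 0) (21, 0) (21, 46) (0, 46)]
2. ⊥bis P0·P1 via (7.18,30.49): [(0, 27.4825) (0, 0) (21, 0) (21, 36.2788)]  |A|=669.4935
3. ⊥bis P0·P2 via (6.325,26.195): [(7.8158, 30.7563) (0, 6.8424) (0, 0) (21, 0) (21, 36.2788)]  |A|=588.8342
4. canonical 5-gon: [(7.8158, 30.7563) (0, 6.8424) (0, 0) (21, 0) (21, 36.2788)]
5. shoelace: 588.8342

Area of P0's cell: 588.8342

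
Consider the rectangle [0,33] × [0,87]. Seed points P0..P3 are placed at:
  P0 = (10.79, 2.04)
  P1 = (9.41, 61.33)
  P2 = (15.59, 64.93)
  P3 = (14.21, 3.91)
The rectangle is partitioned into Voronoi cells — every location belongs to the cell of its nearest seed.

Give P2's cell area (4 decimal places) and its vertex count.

Area of P2's cell: 1003.4269 (5 vertices)

1. box [0,33]×[0,87]: [(0, 0) (33, 0) (33, 87) (0, 87)]
2. ⊥bis P2·P0 via (13.19,33.485): [(0, 34.4917) (33, 31.973) (33, 87) (0, 87)]  |A|=1774.3318
3. ⊥bis P2·P1 via (12.5,63.13): [(0, 84.5883) (30.5403, 32.1608) (33, 31.973) (33, 87) (0, 87)]  |A|=1009.348
4. ⊥bis P2·P3 via (14.9,34.42): [(0, 84.5883) (29.4155, 34.0917) (33, 34.0107) (33, 87) (0, 87)]  |A|=1003.4269
5. canonical 5-gon: [(0, 84.5883) (29.4155, 34.0917) (33, 34.0107) (33, 87) (0, 87)]
6. shoelace: 1003.4269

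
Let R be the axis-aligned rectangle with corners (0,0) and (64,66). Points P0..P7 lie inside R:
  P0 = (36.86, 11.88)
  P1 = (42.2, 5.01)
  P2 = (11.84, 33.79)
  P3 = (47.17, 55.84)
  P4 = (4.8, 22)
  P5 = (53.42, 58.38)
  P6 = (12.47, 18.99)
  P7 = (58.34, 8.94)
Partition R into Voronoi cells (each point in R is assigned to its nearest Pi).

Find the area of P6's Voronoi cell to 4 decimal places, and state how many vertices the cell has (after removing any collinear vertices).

1. box [0,64]×[0,66]: [(0, 0) (64, 0) (64, 66) (0, 66)]
2. ⊥bis P6·P0 via (24.665,15.435): [(0, 0) (20.1655, 0) (39.4054, 66) (0, 66)]  |A|=1965.838
3. ⊥bis P6·P1 via (27.335,12): [(0, 0) (20.1655, 0) (39.4054, 66) (0, 66)]  |A|=1965.838
4. ⊥bis P6·P2 via (12.155,26.39): [(0, 25.8726) (0, 0) (20.1655, 0) (28.0558, 27.0669)]  |A|=635.847
5. ⊥bis P6·P3 via (29.82,37.415): [(0, 25.8726) (0, 0) (20.1655, 0) (28.0558, 27.0669)]  |A|=635.847
6. ⊥bis P6·P4 via (8.635,20.495): [(10.9279, 26.3378) (0.592, 0) (20.1655, 0) (28.0558, 27.0669)]  |A|=486.6844
7. ⊥bis P6·P5 via (32.945,38.685): [(10.9279, 26.3378) (0.592, 0) (20.1655, 0) (28.0558, 27.0669)]  |A|=486.6844
8. ⊥bis P6·P7 via (35.405,13.965): [(10.9279, 26.3378) (0.592, 0) (20.1655, 0) (28.0558, 27.0669)]  |A|=486.6844
9. canonical 4-gon: [(10.9279, 26.3378) (0.592, 0) (20.1655, 0) (28.0558, 27.0669)]
10. shoelace: 486.6844

Area of P6's cell: 486.6844 (4 vertices)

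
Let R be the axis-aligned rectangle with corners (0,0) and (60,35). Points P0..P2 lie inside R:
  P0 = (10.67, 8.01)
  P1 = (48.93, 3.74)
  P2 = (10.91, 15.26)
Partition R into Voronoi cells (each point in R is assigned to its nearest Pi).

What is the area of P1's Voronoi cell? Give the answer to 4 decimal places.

Area of P1's cell: 956.4089

1. box [0,60]×[0,35]: [(0, 0) (60, 0) (60, 35) (0, 35)]
2. ⊥bis P1·P0 via (29.8,5.875): [(29.1443, 0) (60, 0) (60, 35) (33.0505, 35)]  |A|=1011.5908
3. ⊥bis P1·P2 via (29.92,9.5): [(30.3705, 10.9868) (29.1443, 0) (60, 0) (60, 35) (37.6465, 35)]  |A|=956.4089
4. canonical 5-gon: [(30.3705, 10.9868) (29.1443, 0) (60, 0) (60, 35) (37.6465, 35)]
5. shoelace: 956.4089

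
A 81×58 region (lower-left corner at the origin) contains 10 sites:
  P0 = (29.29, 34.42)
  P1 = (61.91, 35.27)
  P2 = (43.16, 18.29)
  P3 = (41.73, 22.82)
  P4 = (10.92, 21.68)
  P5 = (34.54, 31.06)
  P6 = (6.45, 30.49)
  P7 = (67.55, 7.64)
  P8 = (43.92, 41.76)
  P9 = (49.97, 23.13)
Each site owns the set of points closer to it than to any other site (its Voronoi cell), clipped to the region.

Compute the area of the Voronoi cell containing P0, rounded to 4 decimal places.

1. box [0,81]×[0,58]: [(0, 0) (81, 0) (81, 58) (0, 58)]
2. ⊥bis P0·P1 via (45.6,34.845): [(0, 0) (46.508, 0) (44.9966, 58) (0, 58)]  |A|=2653.6338
3. ⊥bis P0·P2 via (36.225,26.355): [(0, 0) (5.5757, 0) (45.6109, 34.4258) (44.9966, 58) (0, 58)]  |A|=1949.0692
4. ⊥bis P0·P3 via (35.51,28.62): [(0, 0) (5.5757, 0) (21.9595, 14.0883) (45.4835, 39.3157) (44.9966, 58) (0, 58)]  |A|=1889.9473
5. ⊥bis P0·P4 via (20.105,28.05): [(0, 57.0397) (26.4489, 18.9027) (45.4835, 39.3157) (44.9966, 58) (0, 58)]  |A|=1075.1164
6. ⊥bis P0·P5 via (31.915,32.74): [(0, 57.0397) (24.686, 21.4446) (45.1173, 53.3686) (44.9966, 58) (0, 58)]  |A|=883.5261
7. ⊥bis P0·P6 via (17.87,32.455): [(18.1406, 30.8825) (24.686, 21.4446) (45.1173, 53.3686) (44.9966, 58) (13.4746, 58)]  |A|=692.1181
8. ⊥bis P0·P7 via (48.42,21.03): [(18.1406, 30.8825) (24.686, 21.4446) (45.1173, 53.3686) (44.9966, 58) (13.4746, 58)]  |A|=692.1181
9. ⊥bis P0·P8 via (36.605,38.09): [(18.1406, 30.8825) (24.686, 21.4446) (36.0487, 39.1989) (26.616, 58) (13.4746, 58)]  |A|=497.4743
10. ⊥bis P0·P9 via (39.63,28.775): [(18.1406, 30.8825) (24.686, 21.4446) (36.0487, 39.1989) (26.616, 58) (13.4746, 58)]  |A|=497.4743
11. canonical 5-gon: [(18.1406, 30.8825) (24.686, 21.4446) (36.0487, 39.1989) (26.616, 58) (13.4746, 58)]
12. shoelace: 497.4743

Area of P0's cell: 497.4743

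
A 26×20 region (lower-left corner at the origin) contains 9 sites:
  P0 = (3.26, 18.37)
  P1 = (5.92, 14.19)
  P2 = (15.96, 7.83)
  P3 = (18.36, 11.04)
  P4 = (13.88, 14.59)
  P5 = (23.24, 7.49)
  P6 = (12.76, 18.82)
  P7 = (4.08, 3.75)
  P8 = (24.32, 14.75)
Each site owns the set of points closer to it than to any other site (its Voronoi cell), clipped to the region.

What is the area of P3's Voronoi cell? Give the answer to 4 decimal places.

Area of P3's cell: 33.4454

1. box [0,26]×[0,20]: [(0, 0) (26, 0) (26, 20) (0, 20)]
2. ⊥bis P3·P0 via (10.81,14.705): [(3.6717, 0) (26, 0) (26, 20) (13.3804, 20)]  |A|=349.479
3. ⊥bis P3·P1 via (12.14,12.615): [(8.9457, 0) (26, 0) (26, 20) (14.01, 20)]  |A|=290.4432
4. ⊥bis P3·P2 via (17.16,9.435): [(12.2621, 13.097) (26, 2.8257) (26, 20) (14.01, 20)]  |A|=159.3535
5. ⊥bis P3·P4 via (16.12,12.815): [(14.825, 11.1808) (26, 2.8257) (26, 20) (21.8135, 20)]  |A|=114.4224
6. ⊥bis P3·P5 via (20.8,9.265): [(14.825, 11.1808) (19.5978, 7.6124) (26, 16.4132) (26, 20) (21.8135, 20)]  |A|=70.9273
7. ⊥bis P3·P6 via (15.56,14.93): [(20.7644, 18.6761) (14.825, 11.1808) (19.5978, 7.6124) (26, 16.4132) (26, 20) (22.6037, 20)]  |A|=70.4042
8. ⊥bis P3·P7 via (11.22,7.395): [(20.7644, 18.6761) (14.825, 11.1808) (19.5978, 7.6124) (26, 16.4132) (26, 20) (22.6037, 20)]  |A|=70.4042
9. ⊥bis P3·P8 via (21.34,12.895): [(19.0713, 16.5395) (14.825, 11.1808) (19.5978, 7.6124) (22.3087, 11.3389)]  |A|=33.4454
10. canonical 4-gon: [(19.0713, 16.5395) (14.825, 11.1808) (19.5978, 7.6124) (22.3087, 11.3389)]
11. shoelace: 33.4454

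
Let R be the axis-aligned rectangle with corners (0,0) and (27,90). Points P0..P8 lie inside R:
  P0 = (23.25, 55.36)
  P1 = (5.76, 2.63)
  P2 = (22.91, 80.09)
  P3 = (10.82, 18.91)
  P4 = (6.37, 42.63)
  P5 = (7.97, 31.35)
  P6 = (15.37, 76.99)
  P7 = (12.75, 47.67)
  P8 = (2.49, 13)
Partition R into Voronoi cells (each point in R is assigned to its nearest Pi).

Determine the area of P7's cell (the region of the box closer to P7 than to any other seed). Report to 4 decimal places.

1. box [0,27]×[0,90]: [(0, 0) (27, 0) (27, 90) (0, 90)]
2. ⊥bis P7·P0 via (18,51.515): [(0, 76.0924) (0, 0) (27, 0) (27, 39.2263)]  |A|=1556.8023
3. ⊥bis P7·P1 via (9.255,25.15): [(0, 76.0924) (0, 26.5863) (27, 22.3961) (27, 39.2263)]  |A|=895.54
4. ⊥bis P7·P2 via (17.83,63.88): [(6.2971, 67.4943) (0, 69.4677) (0, 26.5863) (27, 22.3961) (27, 39.2263)]  |A|=874.6819
5. ⊥bis P7·P3 via (11.785,33.29): [(6.2971, 67.4943) (0, 69.4677) (0, 34.0809) (27, 32.269) (27, 39.2263)]  |A|=640.2215
6. ⊥bis P7·P4 via (9.56,45.15): [(6.2971, 67.4943) (0, 69.4677) (0, 57.2517) (19.329, 32.7837) (27, 32.269) (27, 39.2263)]  |A|=416.287
7. ⊥bis P7·P5 via (10.36,39.51): [(6.2971, 67.4943) (0, 69.4677) (0, 57.2517) (15.1158, 38.1171) (27, 34.6363) (27, 39.2263)]  |A|=382.8486
8. ⊥bis P7·P6 via (14.06,62.33): [(9.8005, 62.7106) (0, 63.5864) (0, 57.2517) (15.1158, 38.1171) (27, 34.6363) (27, 39.2263)]  |A|=342.424
9. ⊥bis P7·P8 via (7.62,30.335): [(9.8005, 62.7106) (0, 63.5864) (0, 57.2517) (15.1158, 38.1171) (27, 34.6363) (27, 39.2263)]  |A|=342.424
10. canonical 6-gon: [(9.8005, 62.7106) (0, 63.5864) (0, 57.2517) (15.1158, 38.1171) (27, 34.6363) (27, 39.2263)]
11. shoelace: 342.424

Area of P7's cell: 342.4240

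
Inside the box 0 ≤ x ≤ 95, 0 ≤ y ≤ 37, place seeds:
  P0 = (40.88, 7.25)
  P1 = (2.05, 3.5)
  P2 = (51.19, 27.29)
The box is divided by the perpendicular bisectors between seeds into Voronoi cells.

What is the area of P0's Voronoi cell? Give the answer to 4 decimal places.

Area of P0's cell: 898.6702

1. box [0,95]×[0,37]: [(0, 0) (95, 0) (95, 37) (0, 37)]
2. ⊥bis P0·P1 via (21.465,5.375): [(21.9841, 0) (95, 0) (95, 37) (18.4108, 37)]  |A|=2767.6941
3. ⊥bis P0·P2 via (46.035,17.27): [(18.9716, 31.1933) (21.9841, 0) (79.6035, 0)]  |A|=898.6702
4. canonical 3-gon: [(18.9716, 31.1933) (21.9841, 0) (79.6035, 0)]
5. shoelace: 898.6702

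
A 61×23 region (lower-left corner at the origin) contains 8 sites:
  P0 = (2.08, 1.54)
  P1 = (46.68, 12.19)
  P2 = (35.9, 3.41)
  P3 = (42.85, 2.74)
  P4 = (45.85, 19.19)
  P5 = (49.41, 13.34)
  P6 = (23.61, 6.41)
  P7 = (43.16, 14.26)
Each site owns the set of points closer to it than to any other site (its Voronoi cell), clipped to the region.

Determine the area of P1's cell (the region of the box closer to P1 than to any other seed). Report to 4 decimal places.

Area of P1's cell: 43.5188

1. box [0,61]×[0,23]: [(0, 0) (61, 0) (61, 23) (0, 23)]
2. ⊥bis P1·P0 via (24.38,6.865): [(26.0193, 0) (61, 0) (61, 23) (20.5271, 23)]  |A|=867.7161
3. ⊥bis P1·P2 via (41.29,7.8): [(47.6429, 0) (61, 0) (61, 23) (28.91, 23)]  |A|=522.6415
4. ⊥bis P1·P3 via (44.765,7.465): [(39.985, 9.4023) (61, 0.8851) (61, 23) (28.91, 23)]  |A|=450.5474
5. ⊥bis P1·P4 via (46.265,15.69): [(35.8679, 14.4572) (39.985, 9.4023) (61, 0.8851) (61, 17.4372)]  |A|=243.5753
6. ⊥bis P1·P5 via (48.045,12.765): [(46.7868, 15.7519) (35.8679, 14.4572) (39.985, 9.4023) (51.4125, 4.7708)]  |A|=82.2933
7. ⊥bis P1·P6 via (35.145,9.3): [(46.7868, 15.7519) (35.8679, 14.4572) (39.985, 9.4023) (51.4125, 4.7708)]  |A|=82.2933
8. ⊥bis P1·P7 via (44.92,13.225): [(46.7868, 15.7519) (46.3774, 15.7033) (42.1548, 8.5229) (51.4125, 4.7708)]  |A|=43.5188
9. canonical 4-gon: [(46.7868, 15.7519) (46.3774, 15.7033) (42.1548, 8.5229) (51.4125, 4.7708)]
10. shoelace: 43.5188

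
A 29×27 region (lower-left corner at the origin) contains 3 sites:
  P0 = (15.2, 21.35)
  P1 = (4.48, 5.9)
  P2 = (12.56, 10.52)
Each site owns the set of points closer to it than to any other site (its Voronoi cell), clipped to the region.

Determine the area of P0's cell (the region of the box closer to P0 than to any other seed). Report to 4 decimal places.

Area of P0's cell: 323.8394

1. box [0,29]×[0,27]: [(0, 0) (29, 0) (29, 27) (0, 27)]
2. ⊥bis P0·P1 via (9.84,13.625): [(0, 20.4525) (29, 0.3308) (29, 27) (0, 27)]  |A|=481.642
3. ⊥bis P0·P2 via (13.88,15.935): [(0, 20.4525) (2.5195, 18.7043) (29, 12.2492) (29, 27) (0, 27)]  |A|=323.8394
4. canonical 5-gon: [(0, 20.4525) (2.5195, 18.7043) (29, 12.2492) (29, 27) (0, 27)]
5. shoelace: 323.8394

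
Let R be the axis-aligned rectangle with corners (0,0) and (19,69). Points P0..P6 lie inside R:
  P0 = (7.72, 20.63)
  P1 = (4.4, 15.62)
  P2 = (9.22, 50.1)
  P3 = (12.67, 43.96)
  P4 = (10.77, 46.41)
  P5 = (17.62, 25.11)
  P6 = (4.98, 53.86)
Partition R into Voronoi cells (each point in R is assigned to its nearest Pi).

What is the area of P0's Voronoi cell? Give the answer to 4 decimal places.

Area of P0's cell: 199.3052

1. box [0,19]×[0,69]: [(0, 0) (19, 0) (19, 69) (0, 69)]
2. ⊥bis P0·P1 via (6.06,18.125): [(0, 22.1408) (19, 9.55) (19, 69) (0, 69)]  |A|=1009.9374
3. ⊥bis P0·P2 via (8.47,35.365): [(0, 35.7961) (0, 22.1408) (19, 9.55) (19, 34.829)]  |A|=369.8763
4. ⊥bis P0·P3 via (10.195,32.295): [(0, 34.4581) (0, 22.1408) (19, 9.55) (19, 30.4268)]  |A|=315.3442
5. ⊥bis P0·P4 via (9.245,33.52): [(0, 34.4581) (0, 22.1408) (19, 9.55) (19, 30.4268)]  |A|=315.3442
6. ⊥bis P0·P5 via (12.67,22.87): [(8.2148, 32.7151) (0, 34.4581) (0, 22.1408) (18.5681, 9.8362)]  |A|=199.3052
7. ⊥bis P0·P6 via (6.35,37.245): [(8.2148, 32.7151) (0, 34.4581) (0, 22.1408) (18.5681, 9.8362)]  |A|=199.3052
8. canonical 4-gon: [(8.2148, 32.7151) (0, 34.4581) (0, 22.1408) (18.5681, 9.8362)]
9. shoelace: 199.3052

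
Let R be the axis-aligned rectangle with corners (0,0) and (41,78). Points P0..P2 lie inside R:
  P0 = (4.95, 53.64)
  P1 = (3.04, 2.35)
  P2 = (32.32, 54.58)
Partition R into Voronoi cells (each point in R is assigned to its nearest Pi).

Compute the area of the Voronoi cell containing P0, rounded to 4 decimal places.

1. box [0,41]×[0,78]: [(0, 0) (41, 0) (41, 78) (0, 78)]
2. ⊥bis P0·P1 via (3.995,27.995): [(0, 28.1438) (41, 26.617) (41, 78) (0, 78)]  |A|=2075.405
3. ⊥bis P0·P2 via (18.635,54.11): [(0, 28.1438) (19.5518, 27.4157) (17.8145, 78) (0, 78)]  |A|=937.957
4. canonical 4-gon: [(0, 28.1438) (19.5518, 27.4157) (17.8145, 78) (0, 78)]
5. shoelace: 937.957

Area of P0's cell: 937.9570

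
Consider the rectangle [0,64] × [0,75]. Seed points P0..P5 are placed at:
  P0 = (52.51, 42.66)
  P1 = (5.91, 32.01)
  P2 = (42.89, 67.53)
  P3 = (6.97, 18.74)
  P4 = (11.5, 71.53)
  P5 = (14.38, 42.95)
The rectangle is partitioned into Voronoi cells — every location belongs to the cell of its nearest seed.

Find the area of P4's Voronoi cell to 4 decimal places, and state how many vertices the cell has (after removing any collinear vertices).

1. box [0,64]×[0,75]: [(0, 0) (64, 0) (64, 75) (0, 75)]
2. ⊥bis P4·P0 via (32.005,57.095): [(0, 11.6317) (44.6097, 75) (0, 75)]  |A|=1413.419
3. ⊥bis P4·P1 via (8.705,51.77): [(0, 53.0013) (26.4858, 49.255) (44.6097, 75) (0, 75)]  |A|=865.5656
4. ⊥bis P4·P2 via (27.195,69.53): [(0, 53.0013) (24.6446, 49.5154) (27.892, 75) (0, 75)]  |A|=626.4829
5. ⊥bis P4·P3 via (9.235,45.135): [(0, 53.0013) (24.6446, 49.5154) (27.892, 75) (0, 75)]  |A|=626.4829
6. ⊥bis P4·P5 via (12.94,57.24): [(0, 55.936) (25.794, 58.5353) (27.892, 75) (0, 75)]  |A|=475.4846
7. canonical 4-gon: [(0, 55.936) (25.794, 58.5353) (27.892, 75) (0, 75)]
8. shoelace: 475.4846

Area of P4's cell: 475.4846 (4 vertices)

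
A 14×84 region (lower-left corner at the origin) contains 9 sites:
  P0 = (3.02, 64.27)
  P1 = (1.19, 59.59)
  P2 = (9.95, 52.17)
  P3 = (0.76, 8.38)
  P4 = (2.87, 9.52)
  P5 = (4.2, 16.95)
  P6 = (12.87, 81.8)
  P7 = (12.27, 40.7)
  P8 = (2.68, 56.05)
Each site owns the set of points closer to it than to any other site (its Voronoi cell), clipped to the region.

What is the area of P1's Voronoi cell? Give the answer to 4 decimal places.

1. box [0,14]×[0,84]: [(0, 0) (14, 0) (14, 84) (0, 84)]
2. ⊥bis P1·P0 via (2.105,61.93): [(0, 62.7531) (0, 0) (14, 0) (14, 57.2787)]  |A|=840.223
3. ⊥bis P1·P2 via (5.57,55.88): [(8.5574, 59.4069) (0, 62.7531) (0, 49.3041)]  |A|=57.5445
4. ⊥bis P1·P3 via (0.975,33.985): [(8.5574, 59.4069) (0, 62.7531) (0, 49.3041)]  |A|=57.5445
5. ⊥bis P1·P4 via (2.03,34.555): [(8.5574, 59.4069) (0, 62.7531) (0, 49.3041)]  |A|=57.5445
6. ⊥bis P1·P5 via (2.695,38.27): [(8.5574, 59.4069) (0, 62.7531) (0, 49.3041)]  |A|=57.5445
7. ⊥bis P1·P6 via (7.03,70.695): [(8.5574, 59.4069) (0, 62.7531) (0, 49.3041)]  |A|=57.5445
8. ⊥bis P1·P7 via (6.73,50.145): [(8.5574, 59.4069) (0, 62.7531) (0, 49.3041)]  |A|=57.5445
9. ⊥bis P1·P8 via (1.935,57.82): [(7.0789, 59.9851) (0, 62.7531) (0, 57.0056)]  |A|=20.3432
10. canonical 3-gon: [(7.0789, 59.9851) (0, 62.7531) (0, 57.0056)]
11. shoelace: 20.3432

Area of P1's cell: 20.3432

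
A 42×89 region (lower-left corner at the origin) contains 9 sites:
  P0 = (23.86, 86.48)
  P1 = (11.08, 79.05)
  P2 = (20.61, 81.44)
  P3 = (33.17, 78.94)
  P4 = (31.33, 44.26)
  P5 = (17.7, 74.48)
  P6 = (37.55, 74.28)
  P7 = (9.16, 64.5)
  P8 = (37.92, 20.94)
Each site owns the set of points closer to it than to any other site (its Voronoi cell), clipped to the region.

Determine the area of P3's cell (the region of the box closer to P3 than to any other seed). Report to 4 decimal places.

1. box [0,42]×[0,89]: [(0, 0) (42, 0) (42, 89) (0, 89)]
2. ⊥bis P3·P0 via (28.515,82.71): [(0, 47.5012) (0, 0) (42, 0) (42, 89) (33.6092, 89)]  |A|=3040.6295
3. ⊥bis P3·P1 via (22.125,78.995): [(22.1041, 74.7941) (21.7316, 0) (42, 0) (42, 89) (33.6092, 89)]  |A|=1702.9454
4. ⊥bis P3·P2 via (26.89,80.19): [(27.0255, 80.8709) (22.0088, 55.667) (21.7316, 0) (42, 0) (42, 89) (33.6092, 89)]  |A|=1656.1683
5. ⊥bis P3·P4 via (32.25,61.6): [(27.0255, 80.8709) (23.2844, 62.0757) (42, 61.0827) (42, 89) (33.6092, 89)]  |A|=420.8672
6. ⊥bis P3·P5 via (25.435,76.71): [(27.0255, 80.8709) (25.886, 75.1458) (29.753, 61.7325) (42, 61.0827) (42, 89) (33.6092, 89)]  |A|=378.1484
7. ⊥bis P3·P6 via (35.36,76.61): [(27.0255, 80.8709) (25.886, 75.1458) (27.5737, 69.2916) (42, 82.851) (42, 89) (33.6092, 89)]  |A|=175.5505
8. ⊥bis P3·P7 via (21.165,71.72): [(27.0255, 80.8709) (25.886, 75.1458) (27.5737, 69.2916) (42, 82.851) (42, 89) (33.6092, 89)]  |A|=175.5505
9. ⊥bis P3·P8 via (35.545,49.94): [(27.0255, 80.8709) (25.886, 75.1458) (27.5737, 69.2916) (42, 82.851) (42, 89) (33.6092, 89)]  |A|=175.5505
10. canonical 6-gon: [(27.0255, 80.8709) (25.886, 75.1458) (27.5737, 69.2916) (42, 82.851) (42, 89) (33.6092, 89)]
11. shoelace: 175.5505

Area of P3's cell: 175.5505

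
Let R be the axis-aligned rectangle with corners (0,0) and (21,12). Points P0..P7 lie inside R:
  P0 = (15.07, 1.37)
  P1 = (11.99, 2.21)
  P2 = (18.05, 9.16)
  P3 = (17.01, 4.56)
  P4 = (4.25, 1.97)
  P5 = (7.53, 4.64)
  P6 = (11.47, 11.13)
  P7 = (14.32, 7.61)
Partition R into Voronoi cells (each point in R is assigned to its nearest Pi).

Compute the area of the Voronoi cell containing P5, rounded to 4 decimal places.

Area of P5's cell: 56.9941

1. box [0,21]×[0,12]: [(0, 0) (21, 0) (21, 12) (0, 12)]
2. ⊥bis P5·P0 via (11.3,3.005): [(0, 0) (9.9968, 0) (15.201, 12) (0, 12)]  |A|=151.1867
3. ⊥bis P5·P1 via (9.76,3.425): [(0, 0) (7.8939, 0) (14.432, 12) (0, 12)]  |A|=133.9557
4. ⊥bis P5·P2 via (12.79,6.9): [(0, 0) (7.8939, 0) (12.2888, 8.0664) (10.5987, 12) (0, 12)]  |A|=126.4164
5. ⊥bis P5·P3 via (12.27,4.6): [(0, 0) (7.8939, 0) (12.2888, 8.0664) (10.5987, 12) (0, 12)]  |A|=126.4164
6. ⊥bis P5·P4 via (5.89,3.305): [(0, 10.5407) (8.1691, 0.5052) (12.2888, 8.0664) (10.5987, 12) (0, 12)]  |A|=81.3685
7. ⊥bis P5·P6 via (9.5,7.885): [(0, 10.5407) (8.1691, 0.5052) (11.5214, 6.6578) (2.7217, 12) (0, 12)]  |A|=57.6286
8. ⊥bis P5·P7 via (10.925,6.125): [(0, 10.5407) (8.1691, 0.5052) (11.0613, 5.8134) (10.392, 7.3435) (2.7217, 12) (0, 12)]  |A|=56.9941
9. canonical 6-gon: [(0, 10.5407) (8.1691, 0.5052) (11.0613, 5.8134) (10.392, 7.3435) (2.7217, 12) (0, 12)]
10. shoelace: 56.9941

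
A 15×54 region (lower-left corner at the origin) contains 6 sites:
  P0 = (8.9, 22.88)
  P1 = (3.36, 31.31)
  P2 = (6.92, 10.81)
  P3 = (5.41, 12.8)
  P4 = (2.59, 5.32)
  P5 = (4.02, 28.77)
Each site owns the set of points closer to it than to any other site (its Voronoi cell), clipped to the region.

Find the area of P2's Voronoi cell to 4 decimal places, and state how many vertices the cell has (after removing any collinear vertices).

Area of P2's cell: 106.5413 (5 vertices)

1. box [0,15]×[0,54]: [(0, 0) (15, 0) (15, 54) (0, 54)]
2. ⊥bis P2·P0 via (7.91,16.845): [(0, 18.1426) (0, 0) (15, 0) (15, 15.6819)]  |A|=253.6839
3. ⊥bis P2·P1 via (5.14,21.06): [(0, 18.1426) (0, 0) (15, 0) (15, 15.6819)]  |A|=253.6839
4. ⊥bis P2·P3 via (6.165,11.805): [(11.9366, 16.1845) (0, 7.127) (0, 0) (15, 0) (15, 15.6819)]  |A|=187.9397
5. ⊥bis P2·P4 via (4.755,8.065): [(11.9366, 16.1845) (3.0296, 9.4259) (14.9806, 0) (15, 0) (15, 15.6819)]  |A|=106.5413
6. ⊥bis P2·P5 via (5.47,19.79): [(11.9366, 16.1845) (3.0296, 9.4259) (14.9806, 0) (15, 0) (15, 15.6819)]  |A|=106.5413
7. canonical 5-gon: [(11.9366, 16.1845) (3.0296, 9.4259) (14.9806, 0) (15, 0) (15, 15.6819)]
8. shoelace: 106.5413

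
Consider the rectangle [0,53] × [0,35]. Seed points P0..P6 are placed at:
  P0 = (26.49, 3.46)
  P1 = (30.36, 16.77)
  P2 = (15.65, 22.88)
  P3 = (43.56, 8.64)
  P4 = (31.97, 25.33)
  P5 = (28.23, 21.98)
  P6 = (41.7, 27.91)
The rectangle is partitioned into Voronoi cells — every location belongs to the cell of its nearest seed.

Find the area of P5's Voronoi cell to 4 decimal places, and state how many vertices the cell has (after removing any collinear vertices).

Area of P5's cell: 85.9520 (3 vertices)

1. box [0,53]×[0,35]: [(0, 0) (53, 0) (53, 35) (0, 35)]
2. ⊥bis P5·P0 via (27.36,12.72): [(0, 15.2905) (53, 10.3111) (53, 35) (0, 35)]  |A|=1176.5576
3. ⊥bis P5·P1 via (29.295,19.375): [(0, 15.2905) (15.6971, 13.8158) (53, 29.0663) (53, 35) (0, 35)]  |A|=826.7448
4. ⊥bis P5·P2 via (21.94,22.43): [(21.4932, 16.1854) (53, 29.0663) (53, 35) (22.8393, 35)]  |A|=377.2065
5. ⊥bis P5·P3 via (35.895,15.31): [(21.4932, 16.1854) (45.0303, 25.808) (53, 34.9666) (53, 35) (22.8393, 35)]  |A|=353.6945
6. ⊥bis P5·P4 via (30.1,23.655): [(22.6247, 32.0006) (21.4932, 16.1854) (32.6903, 20.7631)]  |A|=85.952
7. ⊥bis P5·P6 via (34.965,24.945): [(22.6247, 32.0006) (21.4932, 16.1854) (32.6903, 20.7631)]  |A|=85.952
8. canonical 3-gon: [(22.6247, 32.0006) (21.4932, 16.1854) (32.6903, 20.7631)]
9. shoelace: 85.952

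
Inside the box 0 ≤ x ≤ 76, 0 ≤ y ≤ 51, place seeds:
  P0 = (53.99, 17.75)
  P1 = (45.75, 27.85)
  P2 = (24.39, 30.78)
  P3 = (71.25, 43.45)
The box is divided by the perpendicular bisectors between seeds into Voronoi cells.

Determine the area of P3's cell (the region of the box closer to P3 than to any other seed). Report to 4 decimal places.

1. box [0,76]×[0,51]: [(0, 0) (76, 0) (76, 51) (0, 51)]
2. ⊥bis P3·P0 via (62.62,30.6): [(76, 21.6141) (76, 51) (32.2446, 51)]  |A|=642.8974
3. ⊥bis P3·P1 via (58.5,35.65): [(60.8707, 31.7748) (76, 21.6141) (76, 51) (49.1094, 51)]  |A|=480.7826
4. ⊥bis P3·P2 via (47.82,37.115): [(60.8707, 31.7748) (76, 21.6141) (76, 51) (49.1094, 51)]  |A|=480.7826
5. canonical 4-gon: [(60.8707, 31.7748) (76, 21.6141) (76, 51) (49.1094, 51)]
6. shoelace: 480.7826

Area of P3's cell: 480.7826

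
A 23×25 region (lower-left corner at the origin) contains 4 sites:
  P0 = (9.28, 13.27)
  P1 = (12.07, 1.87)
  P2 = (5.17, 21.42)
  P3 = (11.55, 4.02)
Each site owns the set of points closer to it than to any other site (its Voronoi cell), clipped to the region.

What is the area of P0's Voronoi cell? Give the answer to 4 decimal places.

Area of P0's cell: 243.4713

1. box [0,23]×[0,25]: [(0, 0) (23, 0) (23, 25) (0, 25)]
2. ⊥bis P0·P1 via (10.675,7.57): [(0, 4.9574) (23, 10.5864) (23, 25) (0, 25)]  |A|=396.2461
3. ⊥bis P0·P2 via (7.225,17.345): [(0, 13.7015) (0, 4.9574) (23, 10.5864) (23, 25) (22.4046, 25)]  |A|=269.6765
4. ⊥bis P0·P3 via (10.415,8.645): [(0, 13.7015) (0, 6.0891) (23, 11.7334) (23, 25) (22.4046, 25)]  |A|=243.4713
5. canonical 5-gon: [(0, 13.7015) (0, 6.0891) (23, 11.7334) (23, 25) (22.4046, 25)]
6. shoelace: 243.4713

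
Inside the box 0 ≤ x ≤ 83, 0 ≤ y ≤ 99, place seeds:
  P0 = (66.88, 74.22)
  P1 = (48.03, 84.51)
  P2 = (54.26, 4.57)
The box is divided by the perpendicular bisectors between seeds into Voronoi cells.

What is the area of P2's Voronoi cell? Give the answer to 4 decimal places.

Area of P2's cell: 3370.6674

1. box [0,83]×[0,99]: [(0, 0) (83, 0) (83, 99) (0, 99)]
2. ⊥bis P2·P0 via (60.57,39.395): [(0, 50.3698) (0, 0) (83, 0) (83, 35.3309)]  |A|=3556.577
3. ⊥bis P2·P1 via (51.145,44.54): [(37.8801, 43.5062) (0, 40.5541) (0, 0) (83, 0) (83, 35.3309)]  |A|=3370.6674
4. canonical 5-gon: [(37.8801, 43.5062) (0, 40.5541) (0, 0) (83, 0) (83, 35.3309)]
5. shoelace: 3370.6674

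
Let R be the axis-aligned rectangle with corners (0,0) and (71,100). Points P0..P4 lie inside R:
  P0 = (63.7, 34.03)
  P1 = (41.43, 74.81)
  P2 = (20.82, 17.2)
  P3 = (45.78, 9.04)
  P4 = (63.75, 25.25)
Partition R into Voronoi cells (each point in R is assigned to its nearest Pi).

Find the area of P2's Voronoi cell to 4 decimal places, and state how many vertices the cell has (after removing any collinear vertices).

Area of P2's cell: 1785.1833 (5 vertices)

1. box [0,71]×[0,100]: [(0, 0) (71, 0) (71, 100) (0, 100)]
2. ⊥bis P2·P0 via (42.26,25.615): [(0, 0) (52.3136, 0) (13.0646, 100) (0, 100)]  |A|=3268.9115
3. ⊥bis P2·P1 via (31.125,46.005): [(0, 57.14) (0, 0) (52.3136, 0) (34.7687, 44.7014)]  |A|=2162.5907
4. ⊥bis P2·P3 via (33.3,13.12): [(0, 57.14) (0, 0) (29.0108, 0) (39.6003, 32.3915) (34.7687, 44.7014)]  |A|=1785.1833
5. ⊥bis P2·P4 via (42.285,21.225): [(0, 57.14) (0, 0) (29.0108, 0) (39.6003, 32.3915) (34.7687, 44.7014)]  |A|=1785.1833
6. canonical 5-gon: [(0, 57.14) (0, 0) (29.0108, 0) (39.6003, 32.3915) (34.7687, 44.7014)]
7. shoelace: 1785.1833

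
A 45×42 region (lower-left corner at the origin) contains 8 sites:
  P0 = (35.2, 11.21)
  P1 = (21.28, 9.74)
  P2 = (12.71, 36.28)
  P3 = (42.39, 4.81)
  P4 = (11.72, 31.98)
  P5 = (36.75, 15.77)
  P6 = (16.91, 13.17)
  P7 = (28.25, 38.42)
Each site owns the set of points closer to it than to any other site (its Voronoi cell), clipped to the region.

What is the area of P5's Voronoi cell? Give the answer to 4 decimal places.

Area of P5's cell: 270.6620

1. box [0,45]×[0,42]: [(0, 0) (45, 0) (45, 42) (0, 42)]
2. ⊥bis P5·P0 via (35.975,13.49): [(0, 25.7183) (45, 10.4223) (45, 42) (0, 42)]  |A|=1076.8357
3. ⊥bis P5·P1 via (29.015,12.755): [(27.6218, 16.3294) (45, 10.4223) (45, 42) (17.6157, 42)]  |A|=625.8688
4. ⊥bis P5·P2 via (24.73,26.025): [(24.1208, 25.311) (27.6218, 16.3294) (45, 10.4223) (45, 42) (38.3593, 42)]  |A|=452.7741
5. ⊥bis P5·P3 via (39.57,10.29): [(24.1208, 25.311) (27.6218, 16.3294) (41.8848, 11.4812) (45, 13.0843) (45, 42) (38.3593, 42)]  |A|=448.6278
6. ⊥bis P5·P4 via (24.235,23.875): [(28.4549, 30.391) (24.5132, 24.3045) (27.6218, 16.3294) (41.8848, 11.4812) (45, 13.0843) (45, 42) (38.3593, 42)]  |A|=445.4502
7. ⊥bis P5·P6 via (26.83,14.47): [(28.4549, 30.391) (25.3682, 25.6248) (26.0619, 20.3312) (27.6218, 16.3294) (41.8848, 11.4812) (45, 13.0843) (45, 42) (38.3593, 42)]  |A|=442.7291
8. ⊥bis P5·P7 via (32.5,27.095): [(25.5188, 24.4751) (26.0619, 20.3312) (27.6218, 16.3294) (41.8848, 11.4812) (45, 13.0843) (45, 31.7859)]  |A|=270.662
9. canonical 6-gon: [(25.5188, 24.4751) (26.0619, 20.3312) (27.6218, 16.3294) (41.8848, 11.4812) (45, 13.0843) (45, 31.7859)]
10. shoelace: 270.662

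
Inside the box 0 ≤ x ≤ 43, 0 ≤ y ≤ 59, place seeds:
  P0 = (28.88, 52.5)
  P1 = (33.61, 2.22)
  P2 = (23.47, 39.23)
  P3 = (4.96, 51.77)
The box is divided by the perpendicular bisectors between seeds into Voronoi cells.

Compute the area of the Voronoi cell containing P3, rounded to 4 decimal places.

Area of P3's cell: 371.5352

1. box [0,43]×[0,59]: [(0, 0) (43, 0) (43, 59) (0, 59)]
2. ⊥bis P3·P0 via (16.92,52.135): [(0, 0) (18.5111, 0) (16.7105, 59) (0, 59)]  |A|=1039.0362
3. ⊥bis P3·P1 via (19.285,26.995): [(0, 15.8443) (17.7149, 26.0872) (16.7105, 59) (0, 59)]  |A|=657.2446
4. ⊥bis P3·P2 via (14.215,45.5): [(0, 24.5176) (16.9972, 49.6067) (16.7105, 59) (0, 59)]  |A|=371.5352
5. canonical 4-gon: [(0, 24.5176) (16.9972, 49.6067) (16.7105, 59) (0, 59)]
6. shoelace: 371.5352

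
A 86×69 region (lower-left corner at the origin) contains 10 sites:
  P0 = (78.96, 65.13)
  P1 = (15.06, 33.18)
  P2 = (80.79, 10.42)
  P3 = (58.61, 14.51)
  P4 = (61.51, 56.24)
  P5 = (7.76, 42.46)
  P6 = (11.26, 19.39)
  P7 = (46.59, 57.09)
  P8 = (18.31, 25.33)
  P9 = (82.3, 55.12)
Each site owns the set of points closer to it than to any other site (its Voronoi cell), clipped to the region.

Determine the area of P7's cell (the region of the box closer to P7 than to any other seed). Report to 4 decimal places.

1. box [0,86]×[0,69]: [(0, 0) (86, 0) (86, 69) (0, 69)]
2. ⊥bis P7·P0 via (62.775,61.11): [(0, 0) (77.9534, 0) (60.8153, 69) (0, 69)]  |A|=4787.5196
3. ⊥bis P7·P1 via (30.825,45.135): [(65.052, 0) (77.9534, 0) (60.8153, 69) (12.7276, 69)]  |A|=2104.124
4. ⊥bis P7·P2 via (63.69,33.755): [(48.1117, 22.3391) (68.664, 37.4) (60.8153, 69) (12.7276, 69)]  |A|=1505.7393
5. ⊥bis P7·P3 via (52.6,35.8): [(40.4952, 32.3829) (67.9829, 40.1425) (60.8153, 69) (12.7276, 69)]  |A|=1304.8377
6. ⊥bis P7·P4 via (54.05,56.665): [(40.4952, 32.3829) (52.8656, 35.875) (54.7527, 69) (12.7276, 69)]  |A|=971.0086
7. ⊥bis P7·P5 via (27.175,49.775): [(27.0453, 50.1193) (40.4952, 32.3829) (52.8656, 35.875) (54.7527, 69) (19.9316, 69)]  |A|=903.0002
8. ⊥bis P7·P6 via (28.925,38.24): [(27.0453, 50.1193) (40.4952, 32.3829) (52.8656, 35.875) (54.7527, 69) (19.9316, 69)]  |A|=903.0002
9. ⊥bis P7·P8 via (32.45,41.21): [(27.0453, 50.1193) (36.6112, 37.5047) (41.9136, 32.7833) (52.8656, 35.875) (54.7527, 69) (19.9316, 69)]  |A|=898.5902
10. ⊥bis P7·P9 via (64.445,56.105): [(27.0453, 50.1193) (36.6112, 37.5047) (41.9136, 32.7833) (52.8656, 35.875) (54.7527, 69) (19.9316, 69)]  |A|=898.5902
11. canonical 6-gon: [(27.0453, 50.1193) (36.6112, 37.5047) (41.9136, 32.7833) (52.8656, 35.875) (54.7527, 69) (19.9316, 69)]
12. shoelace: 898.5902

Area of P7's cell: 898.5902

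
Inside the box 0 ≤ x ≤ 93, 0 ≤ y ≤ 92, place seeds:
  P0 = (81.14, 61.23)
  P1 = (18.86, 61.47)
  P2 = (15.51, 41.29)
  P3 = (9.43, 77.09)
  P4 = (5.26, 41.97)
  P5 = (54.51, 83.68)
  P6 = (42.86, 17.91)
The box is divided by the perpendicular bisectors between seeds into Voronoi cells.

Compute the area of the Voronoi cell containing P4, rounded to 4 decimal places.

Area of P4's cell: 526.9269

1. box [0,93]×[0,92]: [(0, 0) (93, 0) (93, 92) (0, 92)]
2. ⊥bis P4·P0 via (43.2,51.6): [(0, 0) (56.2972, 0) (32.9456, 92) (0, 92)]  |A|=4105.169
3. ⊥bis P4·P1 via (12.06,51.72): [(0, 60.1311) (0, 0) (56.2972, 0) (49.8613, 25.356)]  |A|=2212.8432
4. ⊥bis P4·P2 via (10.385,41.63): [(11.0989, 52.3903) (0, 60.1311) (0, 0) (7.6232, 0)]  |A|=533.3842
5. ⊥bis P4·P3 via (7.345,59.53): [(11.0989, 52.3903) (0, 60.1311) (0, 0) (7.6232, 0)]  |A|=533.3842
6. ⊥bis P4·P5 via (29.885,62.825): [(11.0989, 52.3903) (0, 60.1311) (0, 0) (7.6232, 0)]  |A|=533.3842
7. ⊥bis P4·P6 via (24.06,29.94): [(7.938, 4.7452) (11.0989, 52.3903) (0, 60.1311) (0, 0) (4.9016, 0)]  |A|=526.9269
8. canonical 5-gon: [(7.938, 4.7452) (11.0989, 52.3903) (0, 60.1311) (0, 0) (4.9016, 0)]
9. shoelace: 526.9269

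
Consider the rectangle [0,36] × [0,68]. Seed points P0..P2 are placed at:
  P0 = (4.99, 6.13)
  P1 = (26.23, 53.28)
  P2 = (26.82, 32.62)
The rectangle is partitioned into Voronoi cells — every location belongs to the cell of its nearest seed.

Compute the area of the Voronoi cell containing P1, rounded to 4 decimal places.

1. box [0,36]×[0,68]: [(0, 0) (36, 0) (36, 68) (0, 68)]
2. ⊥bis P1·P0 via (15.61,29.705): [(0, 36.7369) (36, 20.5198) (36, 68) (0, 68)]  |A|=1417.3791
3. ⊥bis P1·P2 via (26.525,42.95): [(0, 42.1925) (36, 43.2206) (36, 68) (0, 68)]  |A|=910.5643
4. canonical 4-gon: [(0, 42.1925) (36, 43.2206) (36, 68) (0, 68)]
5. shoelace: 910.5643

Area of P1's cell: 910.5643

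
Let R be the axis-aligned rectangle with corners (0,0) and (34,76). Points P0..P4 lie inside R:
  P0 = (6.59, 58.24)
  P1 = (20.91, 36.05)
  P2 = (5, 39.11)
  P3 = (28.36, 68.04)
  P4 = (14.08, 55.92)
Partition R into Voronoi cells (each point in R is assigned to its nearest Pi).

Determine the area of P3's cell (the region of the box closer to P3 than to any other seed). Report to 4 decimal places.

Area of P3's cell: 347.2132

1. box [0,34]×[0,76]: [(0, 0) (34, 0) (34, 76) (0, 76)]
2. ⊥bis P3·P0 via (17.475,63.14): [(34, 26.4309) (34, 76) (11.6859, 76)]  |A|=553.0442
3. ⊥bis P3·P1 via (24.635,52.045): [(22.2159, 52.6084) (34, 49.864) (34, 76) (11.6859, 76)]  |A|=414.9753
4. ⊥bis P3·P2 via (16.68,53.575): [(22.2159, 52.6084) (34, 49.864) (34, 76) (11.6859, 76)]  |A|=414.9753
5. ⊥bis P3·P4 via (21.22,61.98): [(14.3573, 70.0658) (30.8882, 50.5887) (34, 49.864) (34, 76) (11.6859, 76)]  |A|=347.2132
6. canonical 5-gon: [(14.3573, 70.0658) (30.8882, 50.5887) (34, 49.864) (34, 76) (11.6859, 76)]
7. shoelace: 347.2132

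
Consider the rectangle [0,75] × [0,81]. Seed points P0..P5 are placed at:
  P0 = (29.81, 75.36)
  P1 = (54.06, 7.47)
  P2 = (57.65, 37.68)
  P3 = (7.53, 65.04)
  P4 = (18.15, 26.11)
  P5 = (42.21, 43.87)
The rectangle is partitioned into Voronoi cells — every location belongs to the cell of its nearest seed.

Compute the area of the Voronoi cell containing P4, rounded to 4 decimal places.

Area of P4's cell: 1448.0604

1. box [0,75]×[0,81]: [(0, 0) (75, 0) (75, 81) (0, 81)]
2. ⊥bis P4·P0 via (23.98,50.735): [(0, 56.4123) (0, 0) (75, 0) (75, 38.656)]  |A|=3565.0592
3. ⊥bis P4·P1 via (36.105,16.79): [(50.4697, 44.4635) (0, 56.4123) (0, 0) (27.3897, 0)]  |A|=2032.4766
4. ⊥bis P4·P2 via (37.9,31.895): [(40.0809, 24.4495) (33.0076, 48.5977) (0, 56.4123) (0, 0) (27.3897, 0)]  |A|=1836.259
5. ⊥bis P4·P3 via (12.84,45.575): [(40.0809, 24.4495) (33.0076, 48.5977) (28.1426, 49.7495) (0, 42.0723) (0, 0) (27.3897, 0)]  |A|=1634.4765
6. ⊥bis P4·P5 via (30.18,34.99): [(39.2054, 22.763) (20.7698, 47.7382) (0, 42.0723) (0, 0) (27.3897, 0)]  |A|=1448.0604
7. canonical 5-gon: [(39.2054, 22.763) (20.7698, 47.7382) (0, 42.0723) (0, 0) (27.3897, 0)]
8. shoelace: 1448.0604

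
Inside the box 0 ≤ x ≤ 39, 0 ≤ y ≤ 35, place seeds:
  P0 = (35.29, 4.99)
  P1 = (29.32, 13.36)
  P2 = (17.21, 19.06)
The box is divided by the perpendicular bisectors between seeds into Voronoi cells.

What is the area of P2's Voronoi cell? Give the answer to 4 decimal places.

Area of P2's cell: 835.5264

1. box [0,39]×[0,35]: [(0, 0) (39, 0) (39, 35) (0, 35)]
2. ⊥bis P2·P0 via (26.25,12.025): [(0, 0) (16.892, 0) (39, 28.4088) (39, 35) (0, 35)]  |A|=1050.9699
3. ⊥bis P2·P1 via (23.265,16.21): [(0, 0) (15.6352, 0) (32.1092, 35) (0, 35)]  |A|=835.5264
4. canonical 4-gon: [(0, 0) (15.6352, 0) (32.1092, 35) (0, 35)]
5. shoelace: 835.5264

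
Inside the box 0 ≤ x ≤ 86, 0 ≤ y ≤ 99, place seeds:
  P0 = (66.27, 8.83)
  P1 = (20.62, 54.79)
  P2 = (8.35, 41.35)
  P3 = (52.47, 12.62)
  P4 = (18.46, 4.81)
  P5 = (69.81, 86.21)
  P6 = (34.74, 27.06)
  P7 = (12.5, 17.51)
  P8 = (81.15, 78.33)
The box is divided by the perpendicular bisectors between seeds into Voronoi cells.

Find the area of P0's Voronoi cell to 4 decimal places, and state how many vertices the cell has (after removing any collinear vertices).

Area of P0's cell: 1014.7904 (4 vertices)

1. box [0,86]×[0,99]: [(0, 0) (86, 0) (86, 99) (0, 99)]
2. ⊥bis P0·P1 via (43.445,31.81): [(11.419, 0) (86, 0) (86, 74.078)]  |A|=2762.405
3. ⊥bis P0·P2 via (37.31,25.09): [(38.1051, 26.5061) (23.2229, 0) (86, 0) (86, 74.078)]  |A|=2605.9675
4. ⊥bis P0·P3 via (59.37,10.725): [(73.3065, 61.4701) (56.4245, 0) (86, 0) (86, 74.078)]  |A|=1379.1579
5. ⊥bis P0·P4 via (42.365,6.82): [(73.3065, 61.4701) (56.4245, 0) (86, 0) (86, 74.078)]  |A|=1379.1579
6. ⊥bis P0·P5 via (68.04,47.52): [(69.4575, 47.4552) (56.4245, 0) (86, 0) (86, 46.6984)]  |A|=1088.0089
7. ⊥bis P0·P6 via (50.505,17.945): [(69.4575, 47.4552) (56.4245, 0) (86, 0) (86, 46.6984)]  |A|=1088.0089
8. ⊥bis P0·P7 via (39.385,13.17): [(69.4575, 47.4552) (56.4245, 0) (86, 0) (86, 46.6984)]  |A|=1088.0089
9. ⊥bis P0·P8 via (73.71,43.58): [(68.6885, 44.6551) (56.4245, 0) (86, 0) (86, 40.9487)]  |A|=1014.7904
10. canonical 4-gon: [(68.6885, 44.6551) (56.4245, 0) (86, 0) (86, 40.9487)]
11. shoelace: 1014.7904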